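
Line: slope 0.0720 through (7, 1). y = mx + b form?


y - 1 = 0.0720(x - 7)
y = 0.0720x + 1 - 0.0720*7
y = 0.0720x + 0.4960

y = 0.0720x + 0.4960


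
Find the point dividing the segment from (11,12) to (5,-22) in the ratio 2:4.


Px = (2*5 + 4*11)/6 = 54/6 = 9.0000
Py = (2*(-22) + 4*12)/6 = 4/6 = 0.6667

P = (9.0000, 0.6667)


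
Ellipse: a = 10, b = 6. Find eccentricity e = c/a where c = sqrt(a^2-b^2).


c = sqrt(100-36) = sqrt(64) = 8.0000
e = c/a = 8/10 = 0.8000

e = 0.8000


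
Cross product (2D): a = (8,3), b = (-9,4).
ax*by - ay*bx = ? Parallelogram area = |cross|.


cross = 8*4 - 3*(-9) = 32 + 27 = 59
Parallelogram area = |59| = 59

cross = 59, parallelogram area = 59


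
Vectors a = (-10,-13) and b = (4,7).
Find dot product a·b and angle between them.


a·b = -10*4 - 13*7 = -40 - 91 = -131
|a| = sqrt(100+169) = 16.4012
|b| = sqrt(16+49) = 8.0623
cos(theta) = -131/(sqrt(269)*sqrt(65)) = -131/sqrt(17485) = -0.990692
theta = arccos(-131/sqrt(17485)) = 172.1763 degrees

a·b = -131, theta = 172.1763 deg


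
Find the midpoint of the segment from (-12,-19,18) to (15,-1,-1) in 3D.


Mx = (-12+15)/2 = 1.5000
My = (-19- 1)/2 = -10.0000
Mz = (18- 1)/2 = 8.5000

M = (1.5000, -10.0000, 8.5000)


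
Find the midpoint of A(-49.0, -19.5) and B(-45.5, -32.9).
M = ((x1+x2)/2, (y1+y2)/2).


Mx = (-49.0 - 45.5)/2 = -94.5/2 = -47.2500
My = (-19.5 - 32.9)/2 = -52.4/2 = -26.2000

(-47.2500, -26.2000)


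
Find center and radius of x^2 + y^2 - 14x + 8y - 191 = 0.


h = -D/2 = 14/2 = 7
k = -E/2 = -8/2 = -4
r^2 = h^2 + k^2 - F = 49 + 16 + 191 = 256
r = 16

Center (7, -4), radius = 16


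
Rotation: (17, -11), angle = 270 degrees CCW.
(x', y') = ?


cos(270) = 0, sin(270) = -1
x' = 17*0 + 11*(-1) = -11
y' = 17*(-1) - 11*0 = -17

(-11, -17)


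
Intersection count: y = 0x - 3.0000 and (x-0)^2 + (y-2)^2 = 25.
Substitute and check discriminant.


Substitute y = 0x - 3.0000: (x-0)^2 + (0x- 3.0000-2)^2 = 25
Expand to Ax^2 + Bx + C = 0, where b-k = -5
A = 1+m^2 = 1
B = 2(m(b-k) - h) = 2(0*(-5) - 0) = 0
C = h^2 + (b-k)^2 - r^2 = 0 + 25 - 25 = 0
disc = B^2-4AC = 0 - 0 = 0
disc = 0

1 intersection point (tangent)


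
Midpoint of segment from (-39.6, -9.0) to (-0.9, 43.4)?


Mx = (-39.6 - 0.9)/2 = -40.5/2 = -20.2500
My = (-9.0 + 43.4)/2 = 34.4/2 = 17.2000

(-20.2500, 17.2000)


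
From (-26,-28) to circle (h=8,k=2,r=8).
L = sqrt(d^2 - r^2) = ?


d = sqrt((-26-8)^2 + (-28-2)^2) = sqrt(1156+900) = 45.3431
L = sqrt(2056.0000 - 64) = sqrt(1992.0000) = 44.6318

44.6318


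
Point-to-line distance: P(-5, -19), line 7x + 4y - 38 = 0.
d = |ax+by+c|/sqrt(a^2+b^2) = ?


|7*(-5) + 4*(-19) - 38| = |-149| = 149
sqrt(49 + 16) = sqrt(65) = 8.0623
d = 149/sqrt(65) = 18.4812

18.4812


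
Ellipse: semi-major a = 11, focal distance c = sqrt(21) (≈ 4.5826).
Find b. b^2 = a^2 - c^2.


b^2 = 11^2 - (sqrt(21))^2 = 121 - 21 = 100
b = sqrt(100) = 10

b = 10


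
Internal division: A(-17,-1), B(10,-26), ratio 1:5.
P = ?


Px = (1*10 + 5*(-17))/6 = -75/6 = -12.5000
Py = (1*(-26) + 5*(-1))/6 = -31/6 = -5.1667

P = (-12.5000, -5.1667)


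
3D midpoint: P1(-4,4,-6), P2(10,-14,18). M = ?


Mx = (-4+10)/2 = 3.0000
My = (4- 14)/2 = -5.0000
Mz = (-6+18)/2 = 6.0000

M = (3.0000, -5.0000, 6.0000)


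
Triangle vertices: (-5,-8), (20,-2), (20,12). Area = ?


-5*(-2-12) = 70
20*(12+ 8) = 400
20*(-8+ 2) = -120
sum = 350
Area = |350|/2 = 175.0000

175.0000 sq units


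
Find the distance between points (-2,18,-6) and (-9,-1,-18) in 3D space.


dx=-7, dy=-19, dz=-12
d = sqrt(49+361+144) = sqrt(554) = 23.5372

23.5372


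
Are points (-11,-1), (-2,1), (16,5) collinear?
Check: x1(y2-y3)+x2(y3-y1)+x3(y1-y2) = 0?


-11*(1-5) - 2*(5+ 1) + 16*(-1-1)
= 44 - 12 - 32 = 0

Yes, collinear (determinant = 0)


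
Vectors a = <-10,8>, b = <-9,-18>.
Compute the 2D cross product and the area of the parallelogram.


cross = -10*(-18) - 8*(-9) = 180 + 72 = 252
Parallelogram area = |252| = 252

cross = 252, parallelogram area = 252


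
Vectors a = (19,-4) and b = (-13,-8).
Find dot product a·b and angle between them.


a·b = 19*(-13) - 4*(-8) = -247 + 32 = -215
|a| = sqrt(361+16) = 19.4165
|b| = sqrt(169+64) = 15.2643
cos(theta) = -215/(sqrt(377)*sqrt(233)) = -215/sqrt(87841) = -0.725420
theta = arccos(-215/sqrt(87841)) = 136.5038 degrees

a·b = -215, theta = 136.5038 deg


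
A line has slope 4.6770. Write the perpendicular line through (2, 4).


Perpendicular slope = -1/m1 = -1/4.6770 = -0.2138
b2 = y0 - m2*x0 = 4 + 2/4.6770 = 4 + 0.4276 = 4.4276

y = -0.2138x + 4.4276


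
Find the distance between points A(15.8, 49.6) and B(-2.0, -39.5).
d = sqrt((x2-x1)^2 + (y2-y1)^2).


dx = -2.0 - 15.8 = -17.8
dy = -39.5 - 49.6 = -89.1
d = sqrt(316.84 + 7938.81) = sqrt(8255.65) = 90.8606

90.8606


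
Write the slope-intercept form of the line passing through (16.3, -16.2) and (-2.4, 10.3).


m = (26.5)/(-18.7) = -1.4171
b = y1 - m*x1 = -16.2 - (26.5*16.3)/(-18.7) = -16.2 + 23.0989 = 6.8989

y = -1.4171x + 6.8989


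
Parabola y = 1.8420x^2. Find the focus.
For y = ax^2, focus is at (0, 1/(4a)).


a = 1.8420
4a = 7.3680
focus = (0, 1/7.3680) = (0, 0.1357)

Focus = (0, 0.1357)


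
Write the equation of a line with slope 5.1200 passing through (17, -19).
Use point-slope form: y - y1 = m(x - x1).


y + 19 = 5.1200(x - 17)
y = 5.1200x - 19 - 5.1200*17
y = 5.1200x - 106.0400

y = 5.1200x - 106.0400


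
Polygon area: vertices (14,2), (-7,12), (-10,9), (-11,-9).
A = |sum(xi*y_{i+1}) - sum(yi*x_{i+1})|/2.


sum(xi*y_{i+1}) = 14*12 - 7*9 - 10*(-9) - 11*2 = 173
sum(yi*x_{i+1}) = 2*(-7) + 12*(-10) + 9*(-11) - 9*14 = -359
Area = |173 + 359|/2 = 532/2 = 266.0000

266.0000 sq units


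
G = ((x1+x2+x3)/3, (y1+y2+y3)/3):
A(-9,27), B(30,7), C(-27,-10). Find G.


Gx = (-9+30- 27)/3 = -6/3 = -2.0000
Gy = (27+7- 10)/3 = 24/3 = 8.0000

G = (-2.0000, 8.0000)


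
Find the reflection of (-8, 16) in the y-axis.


Reflection rule for y-axis: (-x, y)
(-8, 16) -> (8, 16)

(8, 16)


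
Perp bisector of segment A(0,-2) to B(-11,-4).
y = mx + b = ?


Midpoint = (-5.5, -3)
Slope of AB = dy/dx = -2/(-11) = 0.1818
Perp slope = -dx/dy = -11/2 = -5.5000
b = My - (perp slope)*Mx = -3 + (-11*(-5.5))/(-2) = -3 - 30.2500 = -33.2500

y = -5.5000x - 33.2500


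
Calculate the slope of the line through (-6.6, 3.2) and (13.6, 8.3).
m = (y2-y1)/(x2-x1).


dy = 8.3 - 3.2 = 5.1
dx = 13.6 + 6.6 = 20.2
m = 5.1/20.2 = 0.2525

m = 0.2525


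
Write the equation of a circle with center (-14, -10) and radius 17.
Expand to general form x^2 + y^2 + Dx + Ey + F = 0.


(x+ 14)^2 + (y+ 10)^2 = 17^2
D = -2h = 28, E = -2k = 20
F = h^2+k^2-r^2 = 196+100-289 = 7

x^2 + y^2 + 28x + 20y + 7 = 0


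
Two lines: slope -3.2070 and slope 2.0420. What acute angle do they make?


m1-m2 = -5.249
1+m1*m2 = -5.548694
tan(theta) = |-5.249/(-5.548694)| = 0.945988
theta = arctan(|-5.249/(-5.548694)|) = 43.4101 degrees (acute angle)

43.4101 degrees


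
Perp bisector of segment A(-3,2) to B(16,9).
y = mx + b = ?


Midpoint = (6.5, 5.5)
Slope of AB = dy/dx = 7/19 = 0.3684
Perp slope = -dx/dy = -19/7 = -2.7143
b = My - (perp slope)*Mx = 5.5 + (19*6.5)/7 = 5.5 + 17.6429 = 23.1429

y = -2.7143x + 23.1429


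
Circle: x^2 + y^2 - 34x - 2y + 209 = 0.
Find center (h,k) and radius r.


h = -D/2 = 34/2 = 17
k = -E/2 = 2/2 = 1
r^2 = h^2 + k^2 - F = 289 + 1 - 209 = 81
r = 9

Center (17, 1), radius = 9


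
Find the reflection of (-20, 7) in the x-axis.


Reflection rule for x-axis: (x, -y)
(-20, 7) -> (-20, -7)

(-20, -7)


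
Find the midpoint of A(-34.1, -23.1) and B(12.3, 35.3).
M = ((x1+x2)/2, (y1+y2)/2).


Mx = (-34.1 + 12.3)/2 = -21.8/2 = -10.9000
My = (-23.1 + 35.3)/2 = 12.2/2 = 6.1000

(-10.9000, 6.1000)


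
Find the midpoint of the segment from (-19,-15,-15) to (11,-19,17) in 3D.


Mx = (-19+11)/2 = -4.0000
My = (-15- 19)/2 = -17.0000
Mz = (-15+17)/2 = 1.0000

M = (-4.0000, -17.0000, 1.0000)


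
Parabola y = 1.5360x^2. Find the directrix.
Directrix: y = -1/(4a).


a = 1.5360
1/(4a) = 0.1628
directrix: y = -0.1628 = -0.1628

y = -0.1628


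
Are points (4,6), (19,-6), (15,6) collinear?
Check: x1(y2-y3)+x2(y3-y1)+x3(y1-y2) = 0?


4*(-6-6) + 19*(6-6) + 15*(6+ 6)
= -48 + 0 + 180 = 132

No, not collinear (determinant = 132)


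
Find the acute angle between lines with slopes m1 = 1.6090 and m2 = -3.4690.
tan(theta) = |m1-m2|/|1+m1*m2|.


m1-m2 = 5.078
1+m1*m2 = -4.581621
tan(theta) = |5.078/(-4.581621)| = 1.108341
theta = arctan(|5.078/(-4.581621)|) = 47.9417 degrees (acute angle)

47.9417 degrees


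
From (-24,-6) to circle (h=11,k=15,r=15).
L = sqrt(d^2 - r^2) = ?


d = sqrt((-24-11)^2 + (-6-15)^2) = sqrt(1225+441) = 40.8167
L = sqrt(1666.0000 - 225) = sqrt(1441.0000) = 37.9605

37.9605


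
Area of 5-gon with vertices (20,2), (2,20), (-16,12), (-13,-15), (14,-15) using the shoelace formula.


sum(xi*y_{i+1}) = 20*20 + 2*12 - 16*(-15) - 13*(-15) + 14*2 = 887
sum(yi*x_{i+1}) = 2*2 + 20*(-16) + 12*(-13) - 15*14 - 15*20 = -982
Area = |887 + 982|/2 = 1869/2 = 934.5000

934.5000 sq units


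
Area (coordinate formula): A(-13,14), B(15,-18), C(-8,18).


-13*(-18-18) = 468
15*(18-14) = 60
-8*(14+ 18) = -256
sum = 272
Area = |272|/2 = 136.0000

136.0000 sq units


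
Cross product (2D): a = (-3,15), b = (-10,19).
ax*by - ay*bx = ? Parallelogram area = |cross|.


cross = -3*19 - 15*(-10) = -57 + 150 = 93
Parallelogram area = |93| = 93

cross = 93, parallelogram area = 93


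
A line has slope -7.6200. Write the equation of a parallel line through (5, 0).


Parallel lines have equal slopes.
m2 = -7.6200
b2 = 0 + 7.6200*5 = 38.1000

y = -7.6200x + 38.1000


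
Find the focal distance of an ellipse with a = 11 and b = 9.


c^2 = 11^2 - 9^2 = 121 - 81 = 40
c = sqrt(40) = 6.3246

c = 6.3246


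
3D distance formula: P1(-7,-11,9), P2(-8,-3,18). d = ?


dx=-1, dy=8, dz=9
d = sqrt(1+64+81) = sqrt(146) = 12.0830

12.0830


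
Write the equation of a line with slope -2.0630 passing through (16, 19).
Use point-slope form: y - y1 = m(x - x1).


y - 19 = -2.0630(x - 16)
y = -2.0630x + 19 + 2.0630*16
y = -2.0630x + 52.0080

y = -2.0630x + 52.0080


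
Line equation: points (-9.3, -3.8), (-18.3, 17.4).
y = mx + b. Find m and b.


m = (21.2)/(-9.0) = -2.3556
b = y1 - m*x1 = -3.8 - (21.2*(-9.3))/(-9.0) = -3.8 - 21.9067 = -25.7067

y = -2.3556x - 25.7067


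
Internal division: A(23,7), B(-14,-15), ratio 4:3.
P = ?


Px = (4*(-14) + 3*23)/7 = 13/7 = 1.8571
Py = (4*(-15) + 3*7)/7 = -39/7 = -5.5714

P = (1.8571, -5.5714)


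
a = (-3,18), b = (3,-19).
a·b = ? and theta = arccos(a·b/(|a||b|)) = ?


a·b = -3*3 + 18*(-19) = -9 - 342 = -351
|a| = sqrt(9+324) = 18.2483
|b| = sqrt(9+361) = 19.2354
cos(theta) = -351/(sqrt(333)*sqrt(370)) = -351/sqrt(123210) = -0.999963
theta = arccos(-351/sqrt(123210)) = 179.5103 degrees

a·b = -351, theta = 179.5103 deg


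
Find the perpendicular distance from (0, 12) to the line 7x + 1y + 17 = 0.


|7*0 + 1*12 + 17| = |29| = 29
sqrt(49 + 1) = sqrt(50) = 7.0711
d = 29/sqrt(50) = 4.1012

4.1012


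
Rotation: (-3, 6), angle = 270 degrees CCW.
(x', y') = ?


cos(270) = 0, sin(270) = -1
x' = -3*0 - 6*(-1) = 6
y' = -3*(-1) + 6*0 = 3

(6, 3)


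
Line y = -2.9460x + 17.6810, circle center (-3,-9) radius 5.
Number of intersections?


Substitute y = -2.9460x + 17.6810: (x+ 3)^2 + (-2.9460x+17.6810+ 9)^2 = 25
Expand to Ax^2 + Bx + C = 0, where b-k = 26.681
A = 1+m^2 = 9.678916
B = 2(m(b-k) - h) = 2(-2.9460*26.681 + 3) = -151.204452
C = h^2 + (b-k)^2 - r^2 = 9 + 711.875761 - 25 = 695.875761
disc = B^2-4AC = 22862.7863 - 26941.2921 = -4078.5058
disc < 0

0 intersection points


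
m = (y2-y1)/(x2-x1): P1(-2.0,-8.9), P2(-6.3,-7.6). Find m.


dy = -7.6 + 8.9 = 1.3
dx = -6.3 + 2.0 = -4.3
m = 1.3/(-4.3) = -0.3023

m = -0.3023


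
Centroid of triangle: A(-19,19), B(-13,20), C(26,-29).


Gx = (-19- 13+26)/3 = -6/3 = -2.0000
Gy = (19+20- 29)/3 = 10/3 = 3.3333

G = (-2.0000, 3.3333)


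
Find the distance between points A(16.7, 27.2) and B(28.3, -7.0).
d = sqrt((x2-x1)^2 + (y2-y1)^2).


dx = 28.3 - 16.7 = 11.6
dy = -7.0 - 27.2 = -34.2
d = sqrt(134.56 + 1169.64) = sqrt(1304.2) = 36.1137

36.1137


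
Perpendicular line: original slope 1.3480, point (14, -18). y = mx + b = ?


Perpendicular slope = -1/m1 = -1/1.3480 = -0.7418
b2 = y0 - m2*x0 = -18 + 14/1.3480 = -18 + 10.3858 = -7.6142

y = -0.7418x - 7.6142


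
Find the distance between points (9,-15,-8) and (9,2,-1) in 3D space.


dx=0, dy=17, dz=7
d = sqrt(0+289+49) = sqrt(338) = 18.3848

18.3848


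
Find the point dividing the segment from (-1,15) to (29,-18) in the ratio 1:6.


Px = (1*29 + 6*(-1))/7 = 23/7 = 3.2857
Py = (1*(-18) + 6*15)/7 = 72/7 = 10.2857

P = (3.2857, 10.2857)


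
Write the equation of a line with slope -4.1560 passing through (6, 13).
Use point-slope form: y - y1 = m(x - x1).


y - 13 = -4.1560(x - 6)
y = -4.1560x + 13 + 4.1560*6
y = -4.1560x + 37.9360

y = -4.1560x + 37.9360


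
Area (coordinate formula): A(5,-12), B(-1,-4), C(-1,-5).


5*(-4+ 5) = 5
-1*(-5+ 12) = -7
-1*(-12+ 4) = 8
sum = 6
Area = |6|/2 = 3.0000

3.0000 sq units


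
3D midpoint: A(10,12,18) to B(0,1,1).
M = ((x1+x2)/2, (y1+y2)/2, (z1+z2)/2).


Mx = (10+0)/2 = 5.0000
My = (12+1)/2 = 6.5000
Mz = (18+1)/2 = 9.5000

M = (5.0000, 6.5000, 9.5000)


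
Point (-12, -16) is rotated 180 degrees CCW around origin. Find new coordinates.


cos(180) = -1, sin(180) = 0
x' = -12*(-1) + 16*0 = 12
y' = -12*0 - 16*(-1) = 16

(12, 16)


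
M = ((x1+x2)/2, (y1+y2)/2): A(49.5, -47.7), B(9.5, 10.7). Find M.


Mx = (49.5 + 9.5)/2 = 59.0/2 = 29.5000
My = (-47.7 + 10.7)/2 = -37.0/2 = -18.5000

(29.5000, -18.5000)


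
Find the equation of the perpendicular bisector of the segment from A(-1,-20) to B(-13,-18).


Midpoint = (-7, -19)
Slope of AB = dy/dx = 2/(-12) = -0.1667
Perp slope = -dx/dy = 12/2 = 6.0000
b = My - (perp slope)*Mx = -19 + (-12*(-7))/2 = -19 + 42.0000 = 23.0000

y = 6.0000x + 23.0000


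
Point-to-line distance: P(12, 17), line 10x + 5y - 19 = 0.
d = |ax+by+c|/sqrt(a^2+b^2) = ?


|10*12 + 5*17 - 19| = |186| = 186
sqrt(100 + 25) = sqrt(125) = 11.1803
d = 186/sqrt(125) = 16.6363

16.6363


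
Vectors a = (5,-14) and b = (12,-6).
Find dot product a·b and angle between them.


a·b = 5*12 - 14*(-6) = 60 + 84 = 144
|a| = sqrt(25+196) = 14.8661
|b| = sqrt(144+36) = 13.4164
cos(theta) = 144/(sqrt(221)*sqrt(180)) = 144/sqrt(39780) = 0.721988
theta = arccos(144/sqrt(39780)) = 43.7811 degrees

a·b = 144, theta = 43.7811 deg


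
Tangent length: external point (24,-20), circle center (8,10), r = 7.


d = sqrt((24-8)^2 + (-20-10)^2) = sqrt(256+900) = 34.0000
L = sqrt(1156.0000 - 49) = sqrt(1107.0000) = 33.2716

33.2716


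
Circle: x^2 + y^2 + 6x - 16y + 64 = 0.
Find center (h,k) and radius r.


h = -D/2 = -6/2 = -3
k = -E/2 = 16/2 = 8
r^2 = h^2 + k^2 - F = 9 + 64 - 64 = 9
r = 3

Center (-3, 8), radius = 3


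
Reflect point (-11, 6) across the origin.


Reflection rule for origin: (-x, -y)
(-11, 6) -> (11, -6)

(11, -6)


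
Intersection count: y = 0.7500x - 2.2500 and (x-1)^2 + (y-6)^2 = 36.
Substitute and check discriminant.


Substitute y = 0.7500x - 2.2500: (x-1)^2 + (0.7500x- 2.2500-6)^2 = 36
Expand to Ax^2 + Bx + C = 0, where b-k = -8.25
A = 1+m^2 = 1.5625
B = 2(m(b-k) - h) = 2(0.7500*(-8.25) - 1) = -14.375
C = h^2 + (b-k)^2 - r^2 = 1 + 68.0625 - 36 = 33.0625
disc = B^2-4AC = 206.6406 - 206.6406 = 0
disc = 0

1 intersection point (tangent)


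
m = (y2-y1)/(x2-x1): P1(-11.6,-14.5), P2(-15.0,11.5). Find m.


dy = 11.5 + 14.5 = 26.0
dx = -15.0 + 11.6 = -3.4
m = 26.0/(-3.4) = -7.6471

m = -7.6471


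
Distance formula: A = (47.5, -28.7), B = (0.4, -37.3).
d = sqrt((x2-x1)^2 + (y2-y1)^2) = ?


dx = 0.4 - 47.5 = -47.1
dy = -37.3 + 28.7 = -8.6
d = sqrt(2218.41 + 73.96) = sqrt(2292.37) = 47.8787

47.8787


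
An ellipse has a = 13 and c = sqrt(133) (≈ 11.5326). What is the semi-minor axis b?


b^2 = 13^2 - (sqrt(133))^2 = 169 - 133 = 36
b = sqrt(36) = 6

b = 6


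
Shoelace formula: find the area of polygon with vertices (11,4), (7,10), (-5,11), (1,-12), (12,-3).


sum(xi*y_{i+1}) = 11*10 + 7*11 - 5*(-12) + 1*(-3) + 12*4 = 292
sum(yi*x_{i+1}) = 4*7 + 10*(-5) + 11*1 - 12*12 - 3*11 = -188
Area = |292 + 188|/2 = 480/2 = 240.0000

240.0000 sq units


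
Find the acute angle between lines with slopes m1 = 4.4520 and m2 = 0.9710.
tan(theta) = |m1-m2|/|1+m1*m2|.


m1-m2 = 3.481
1+m1*m2 = 5.322892
tan(theta) = |3.481/5.322892| = 0.653968
theta = arctan(|3.481/5.322892|) = 33.1834 degrees (acute angle)

33.1834 degrees


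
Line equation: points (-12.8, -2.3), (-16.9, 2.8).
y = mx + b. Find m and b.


m = (5.1)/(-4.1) = -1.2439
b = y1 - m*x1 = -2.3 - (5.1*(-12.8))/(-4.1) = -2.3 - 15.9220 = -18.2220

y = -1.2439x - 18.2220


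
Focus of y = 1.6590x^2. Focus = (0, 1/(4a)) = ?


a = 1.6590
4a = 6.6360
focus = (0, 1/6.6360) = (0, 0.1507)

Focus = (0, 0.1507)


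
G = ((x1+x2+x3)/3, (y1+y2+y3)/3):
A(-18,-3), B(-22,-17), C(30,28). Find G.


Gx = (-18- 22+30)/3 = -10/3 = -3.3333
Gy = (-3- 17+28)/3 = 8/3 = 2.6667

G = (-3.3333, 2.6667)


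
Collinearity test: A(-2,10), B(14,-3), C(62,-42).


-2*(-3+ 42) + 14*(-42-10) + 62*(10+ 3)
= -78 - 728 + 806 = 0

Yes, collinear (determinant = 0)


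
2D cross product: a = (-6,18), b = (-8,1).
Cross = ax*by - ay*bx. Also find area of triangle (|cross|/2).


cross = -6*1 - 18*(-8) = -6 + 144 = 138
Triangle area = |138|/2 = 138/2 = 69.0000

cross = 138, triangle area = 69.0000


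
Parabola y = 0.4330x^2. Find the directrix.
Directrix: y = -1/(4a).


a = 0.4330
1/(4a) = 0.5774
directrix: y = -0.5774 = -0.5774

y = -0.5774


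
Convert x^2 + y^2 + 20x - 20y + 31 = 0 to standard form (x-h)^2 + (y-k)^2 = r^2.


h = -D/2 = -20/2 = -10
k = -E/2 = 20/2 = 10
r^2 = h^2 + k^2 - F = 100 + 100 - 31 = 169
r = 13

Center (-10, 10), radius = 13


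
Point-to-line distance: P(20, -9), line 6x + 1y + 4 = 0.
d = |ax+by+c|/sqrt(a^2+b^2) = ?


|6*20 + 1*(-9) + 4| = |115| = 115
sqrt(36 + 1) = sqrt(37) = 6.0828
d = 115/sqrt(37) = 18.9059

18.9059


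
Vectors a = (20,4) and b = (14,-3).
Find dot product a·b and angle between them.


a·b = 20*14 + 4*(-3) = 280 - 12 = 268
|a| = sqrt(400+16) = 20.3961
|b| = sqrt(196+9) = 14.3178
cos(theta) = 268/(sqrt(416)*sqrt(205)) = 268/sqrt(85280) = 0.917722
theta = arccos(268/sqrt(85280)) = 23.4047 degrees

a·b = 268, theta = 23.4047 deg


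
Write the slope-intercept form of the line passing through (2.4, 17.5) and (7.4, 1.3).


m = (-16.2)/(5.0) = -3.2400
b = y1 - m*x1 = 17.5 - (-16.2*2.4)/(5.0) = 17.5 + 7.7760 = 25.2760

y = -3.2400x + 25.2760


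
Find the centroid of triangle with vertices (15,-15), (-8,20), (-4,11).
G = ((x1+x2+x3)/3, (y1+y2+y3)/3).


Gx = (15- 8- 4)/3 = 3/3 = 1.0000
Gy = (-15+20+11)/3 = 16/3 = 5.3333

G = (1.0000, 5.3333)


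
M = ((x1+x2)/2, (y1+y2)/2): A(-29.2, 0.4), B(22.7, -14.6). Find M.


Mx = (-29.2 + 22.7)/2 = -6.5/2 = -3.2500
My = (0.4 - 14.6)/2 = -14.2/2 = -7.1000

(-3.2500, -7.1000)


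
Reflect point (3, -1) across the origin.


Reflection rule for origin: (-x, -y)
(3, -1) -> (-3, 1)

(-3, 1)


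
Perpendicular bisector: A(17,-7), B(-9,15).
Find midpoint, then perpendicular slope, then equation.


Midpoint = (4, 4)
Slope of AB = dy/dx = 22/(-26) = -0.8462
Perp slope = -dx/dy = 26/22 = 1.1818
b = My - (perp slope)*Mx = 4 + (-26*4)/22 = 4 - 4.7273 = -0.7273

y = 1.1818x - 0.7273


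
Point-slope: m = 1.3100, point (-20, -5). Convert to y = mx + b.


y + 5 = 1.3100(x + 20)
y = 1.3100x - 5 - 1.3100*(-20)
y = 1.3100x + 21.2000

y = 1.3100x + 21.2000


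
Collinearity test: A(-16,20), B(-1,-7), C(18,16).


-16*(-7-16) - 1*(16-20) + 18*(20+ 7)
= 368 + 4 + 486 = 858

No, not collinear (determinant = 858)


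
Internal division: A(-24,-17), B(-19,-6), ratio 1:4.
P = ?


Px = (1*(-19) + 4*(-24))/5 = -115/5 = -23.0000
Py = (1*(-6) + 4*(-17))/5 = -74/5 = -14.8000

P = (-23.0000, -14.8000)


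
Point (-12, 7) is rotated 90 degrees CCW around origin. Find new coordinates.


cos(90) = 0, sin(90) = 1
x' = -12*0 - 7*1 = -7
y' = -12*1 + 7*0 = -12

(-7, -12)


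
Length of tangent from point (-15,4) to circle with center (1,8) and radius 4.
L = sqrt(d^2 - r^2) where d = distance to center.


d = sqrt((-15-1)^2 + (4-8)^2) = sqrt(256+16) = 16.4924
L = sqrt(272.0000 - 16) = sqrt(256.0000) = 16.0000

16.0000


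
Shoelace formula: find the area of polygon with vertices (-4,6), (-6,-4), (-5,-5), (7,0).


sum(xi*y_{i+1}) = -4*(-4) - 6*(-5) - 5*0 + 7*6 = 88
sum(yi*x_{i+1}) = 6*(-6) - 4*(-5) - 5*7 + 0*(-4) = -51
Area = |88 + 51|/2 = 139/2 = 69.5000

69.5000 sq units


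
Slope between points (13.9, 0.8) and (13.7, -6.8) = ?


dy = -6.8 - 0.8 = -7.6
dx = 13.7 - 13.9 = -0.2
m = -7.6/(-0.2) = 38.0000

m = 38.0000


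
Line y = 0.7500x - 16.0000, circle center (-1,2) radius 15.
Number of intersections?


Substitute y = 0.7500x - 16.0000: (x+ 1)^2 + (0.7500x- 16.0000-2)^2 = 225
Expand to Ax^2 + Bx + C = 0, where b-k = -18
A = 1+m^2 = 1.5625
B = 2(m(b-k) - h) = 2(0.7500*(-18) + 1) = -25
C = h^2 + (b-k)^2 - r^2 = 1 + 324 - 225 = 100
disc = B^2-4AC = 625.0000 - 625.0000 = 0
disc = 0

1 intersection point (tangent)


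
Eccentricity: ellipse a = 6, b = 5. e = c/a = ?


c = sqrt(36-25) = sqrt(11) = 3.3166
e = c/a = sqrt(11)/6 = 0.5528

e = 0.5528


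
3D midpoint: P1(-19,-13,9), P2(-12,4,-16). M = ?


Mx = (-19- 12)/2 = -15.5000
My = (-13+4)/2 = -4.5000
Mz = (9- 16)/2 = -3.5000

M = (-15.5000, -4.5000, -3.5000)


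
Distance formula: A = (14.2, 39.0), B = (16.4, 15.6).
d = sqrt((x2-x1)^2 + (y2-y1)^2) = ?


dx = 16.4 - 14.2 = 2.2
dy = 15.6 - 39.0 = -23.4
d = sqrt(4.84 + 547.56) = sqrt(552.4) = 23.5032

23.5032


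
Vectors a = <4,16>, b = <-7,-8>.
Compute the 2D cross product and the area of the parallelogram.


cross = 4*(-8) - 16*(-7) = -32 + 112 = 80
Parallelogram area = |80| = 80

cross = 80, parallelogram area = 80


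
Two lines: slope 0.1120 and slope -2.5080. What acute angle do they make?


m1-m2 = 2.62
1+m1*m2 = 0.719104
tan(theta) = |2.62/0.719104| = 3.643423
theta = arctan(|2.62/0.719104|) = 74.6521 degrees (acute angle)

74.6521 degrees


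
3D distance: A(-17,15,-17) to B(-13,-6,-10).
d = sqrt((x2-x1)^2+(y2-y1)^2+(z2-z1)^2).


dx=4, dy=-21, dz=7
d = sqrt(16+441+49) = sqrt(506) = 22.4944

22.4944


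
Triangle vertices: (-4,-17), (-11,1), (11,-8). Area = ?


-4*(1+ 8) = -36
-11*(-8+ 17) = -99
11*(-17-1) = -198
sum = -333
Area = |-333|/2 = 166.5000

166.5000 sq units


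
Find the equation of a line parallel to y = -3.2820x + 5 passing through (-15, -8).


Parallel lines have equal slopes.
m2 = -3.2820
b2 = -8 + 3.2820*(-15) = -57.2300

y = -3.2820x - 57.2300


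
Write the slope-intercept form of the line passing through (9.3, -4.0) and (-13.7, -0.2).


m = (3.8)/(-23.0) = -0.1652
b = y1 - m*x1 = -4.0 - (3.8*9.3)/(-23.0) = -4.0 + 1.5365 = -2.4635

y = -0.1652x - 2.4635


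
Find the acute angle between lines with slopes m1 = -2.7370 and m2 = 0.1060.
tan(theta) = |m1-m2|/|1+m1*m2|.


m1-m2 = -2.843
1+m1*m2 = 0.709878
tan(theta) = |-2.843/0.709878| = 4.004914
theta = arctan(|-2.843/0.709878|) = 75.9803 degrees (acute angle)

75.9803 degrees


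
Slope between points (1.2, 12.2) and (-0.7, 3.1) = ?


dy = 3.1 - 12.2 = -9.1
dx = -0.7 - 1.2 = -1.9
m = -9.1/(-1.9) = 4.7895

m = 4.7895


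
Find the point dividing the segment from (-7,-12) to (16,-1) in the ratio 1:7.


Px = (1*16 + 7*(-7))/8 = -33/8 = -4.1250
Py = (1*(-1) + 7*(-12))/8 = -85/8 = -10.6250

P = (-4.1250, -10.6250)


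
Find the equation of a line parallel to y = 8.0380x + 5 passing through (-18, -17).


Parallel lines have equal slopes.
m2 = 8.0380
b2 = -17 - 8.0380*(-18) = 127.6840

y = 8.0380x + 127.6840


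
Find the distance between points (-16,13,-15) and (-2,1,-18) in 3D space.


dx=14, dy=-12, dz=-3
d = sqrt(196+144+9) = sqrt(349) = 18.6815

18.6815


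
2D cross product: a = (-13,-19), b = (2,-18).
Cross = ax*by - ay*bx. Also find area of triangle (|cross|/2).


cross = -13*(-18) + 19*2 = 234 + 38 = 272
Triangle area = |272|/2 = 272/2 = 136.0000

cross = 272, triangle area = 136.0000


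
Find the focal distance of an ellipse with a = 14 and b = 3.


c^2 = 14^2 - 3^2 = 196 - 9 = 187
c = sqrt(187) = 13.6748

c = 13.6748


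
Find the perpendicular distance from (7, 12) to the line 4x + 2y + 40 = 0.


|4*7 + 2*12 + 40| = |92| = 92
sqrt(16 + 4) = sqrt(20) = 4.4721
d = 92/sqrt(20) = 20.5718

20.5718


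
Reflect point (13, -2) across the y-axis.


Reflection rule for y-axis: (-x, y)
(13, -2) -> (-13, -2)

(-13, -2)


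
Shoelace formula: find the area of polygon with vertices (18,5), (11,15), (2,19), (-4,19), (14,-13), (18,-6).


sum(xi*y_{i+1}) = 18*15 + 11*19 + 2*19 - 4*(-13) + 14*(-6) + 18*5 = 575
sum(yi*x_{i+1}) = 5*11 + 15*2 + 19*(-4) + 19*14 - 13*18 - 6*18 = -67
Area = |575 + 67|/2 = 642/2 = 321.0000

321.0000 sq units


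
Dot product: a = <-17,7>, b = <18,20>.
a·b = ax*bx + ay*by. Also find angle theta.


a·b = -17*18 + 7*20 = -306 + 140 = -166
|a| = sqrt(289+49) = 18.3848
|b| = sqrt(324+400) = 26.9072
cos(theta) = -166/(sqrt(338)*sqrt(724)) = -166/sqrt(244712) = -0.335568
theta = arccos(-166/sqrt(244712)) = 109.6071 degrees

a·b = -166, theta = 109.6071 deg


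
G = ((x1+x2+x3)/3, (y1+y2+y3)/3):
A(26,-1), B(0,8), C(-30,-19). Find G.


Gx = (26+0- 30)/3 = -4/3 = -1.3333
Gy = (-1+8- 19)/3 = -12/3 = -4.0000

G = (-1.3333, -4.0000)


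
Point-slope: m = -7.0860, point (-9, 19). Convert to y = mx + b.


y - 19 = -7.0860(x + 9)
y = -7.0860x + 19 + 7.0860*(-9)
y = -7.0860x - 44.7740

y = -7.0860x - 44.7740


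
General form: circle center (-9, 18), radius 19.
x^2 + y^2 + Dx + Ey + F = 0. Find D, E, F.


(x+ 9)^2 + (y-18)^2 = 19^2
D = -2h = 18, E = -2k = -36
F = h^2+k^2-r^2 = 81+324-361 = 44

D = 18, E = -36, F = 44


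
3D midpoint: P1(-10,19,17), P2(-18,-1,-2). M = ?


Mx = (-10- 18)/2 = -14.0000
My = (19- 1)/2 = 9.0000
Mz = (17- 2)/2 = 7.5000

M = (-14.0000, 9.0000, 7.5000)


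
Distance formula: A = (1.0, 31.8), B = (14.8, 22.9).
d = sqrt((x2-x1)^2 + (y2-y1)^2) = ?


dx = 14.8 - 1.0 = 13.8
dy = 22.9 - 31.8 = -8.9
d = sqrt(190.44 + 79.21) = sqrt(269.65) = 16.4210

16.4210


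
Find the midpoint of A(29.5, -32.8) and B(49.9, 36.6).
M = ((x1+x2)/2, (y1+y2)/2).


Mx = (29.5 + 49.9)/2 = 79.4/2 = 39.7000
My = (-32.8 + 36.6)/2 = 3.8/2 = 1.9000

(39.7000, 1.9000)


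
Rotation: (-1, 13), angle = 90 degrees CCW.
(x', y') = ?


cos(90) = 0, sin(90) = 1
x' = -1*0 - 13*1 = -13
y' = -1*1 + 13*0 = -1

(-13, -1)


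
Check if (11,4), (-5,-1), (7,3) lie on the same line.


11*(-1-3) - 5*(3-4) + 7*(4+ 1)
= -44 + 5 + 35 = -4

No, not collinear (determinant = -4)


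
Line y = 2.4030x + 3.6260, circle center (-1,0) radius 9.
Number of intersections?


Substitute y = 2.4030x + 3.6260: (x+ 1)^2 + (2.4030x+3.6260-0)^2 = 81
Expand to Ax^2 + Bx + C = 0, where b-k = 3.626
A = 1+m^2 = 6.774409
B = 2(m(b-k) - h) = 2(2.4030*3.626 + 1) = 19.426556
C = h^2 + (b-k)^2 - r^2 = 1 + 13.147876 - 81 = -66.852124
disc = B^2-4AC = 377.3911 + 1811.5345 = 2188.9256
disc > 0

2 intersection points


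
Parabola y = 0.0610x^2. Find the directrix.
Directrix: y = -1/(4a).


a = 0.0610
1/(4a) = 4.0984
directrix: y = -4.0984 = -4.0984

y = -4.0984


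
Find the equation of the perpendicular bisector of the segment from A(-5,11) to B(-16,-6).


Midpoint = (-10.5, 2.5)
Slope of AB = dy/dx = -17/(-11) = 1.5455
Perp slope = -dx/dy = -11/17 = -0.6471
b = My - (perp slope)*Mx = 2.5 + (-11*(-10.5))/(-17) = 2.5 - 6.7941 = -4.2941

y = -0.6471x - 4.2941


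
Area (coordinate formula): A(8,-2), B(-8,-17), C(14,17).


8*(-17-17) = -272
-8*(17+ 2) = -152
14*(-2+ 17) = 210
sum = -214
Area = |-214|/2 = 107.0000

107.0000 sq units


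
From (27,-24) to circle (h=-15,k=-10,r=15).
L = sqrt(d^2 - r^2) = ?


d = sqrt((27+ 15)^2 + (-24+ 10)^2) = sqrt(1764+196) = 44.2719
L = sqrt(1960.0000 - 225) = sqrt(1735.0000) = 41.6533

41.6533


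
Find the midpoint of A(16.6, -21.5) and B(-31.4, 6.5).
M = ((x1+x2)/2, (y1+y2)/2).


Mx = (16.6 - 31.4)/2 = -14.8/2 = -7.4000
My = (-21.5 + 6.5)/2 = -15.0/2 = -7.5000

(-7.4000, -7.5000)


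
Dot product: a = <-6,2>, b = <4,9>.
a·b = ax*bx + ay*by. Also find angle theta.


a·b = -6*4 + 2*9 = -24 + 18 = -6
|a| = sqrt(36+4) = 6.3246
|b| = sqrt(16+81) = 9.8489
cos(theta) = -6/(sqrt(40)*sqrt(97)) = -6/sqrt(3880) = -0.096324
theta = arccos(-6/sqrt(3880)) = 95.5275 degrees

a·b = -6, theta = 95.5275 deg


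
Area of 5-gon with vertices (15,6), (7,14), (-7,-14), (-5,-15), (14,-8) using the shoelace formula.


sum(xi*y_{i+1}) = 15*14 + 7*(-14) - 7*(-15) - 5*(-8) + 14*6 = 341
sum(yi*x_{i+1}) = 6*7 + 14*(-7) - 14*(-5) - 15*14 - 8*15 = -316
Area = |341 + 316|/2 = 657/2 = 328.5000

328.5000 sq units


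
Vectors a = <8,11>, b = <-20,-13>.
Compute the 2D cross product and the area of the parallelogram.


cross = 8*(-13) - 11*(-20) = -104 + 220 = 116
Parallelogram area = |116| = 116

cross = 116, parallelogram area = 116


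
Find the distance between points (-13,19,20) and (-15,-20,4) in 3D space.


dx=-2, dy=-39, dz=-16
d = sqrt(4+1521+256) = sqrt(1781) = 42.2019

42.2019


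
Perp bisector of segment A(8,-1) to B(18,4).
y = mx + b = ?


Midpoint = (13, 1.5)
Slope of AB = dy/dx = 5/10 = 0.5000
Perp slope = -dx/dy = -10/5 = -2.0000
b = My - (perp slope)*Mx = 1.5 + (10*13)/5 = 1.5 + 26.0000 = 27.5000

y = -2.0000x + 27.5000


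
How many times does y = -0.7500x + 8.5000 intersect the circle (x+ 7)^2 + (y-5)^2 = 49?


Substitute y = -0.7500x + 8.5000: (x+ 7)^2 + (-0.7500x+8.5000-5)^2 = 49
Expand to Ax^2 + Bx + C = 0, where b-k = 3.5
A = 1+m^2 = 1.5625
B = 2(m(b-k) - h) = 2(-0.7500*3.5 + 7) = 8.75
C = h^2 + (b-k)^2 - r^2 = 49 + 12.25 - 49 = 12.25
disc = B^2-4AC = 76.5625 - 76.5625 = 0
disc = 0

1 intersection point (tangent)


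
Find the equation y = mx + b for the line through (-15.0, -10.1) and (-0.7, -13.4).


m = (-3.3)/(14.3) = -0.2308
b = y1 - m*x1 = -10.1 - (-3.3*(-15.0))/(14.3) = -10.1 - 3.4615 = -13.5615

y = -0.2308x - 13.5615


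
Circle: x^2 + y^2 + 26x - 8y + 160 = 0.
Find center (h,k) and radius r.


h = -D/2 = -26/2 = -13
k = -E/2 = 8/2 = 4
r^2 = h^2 + k^2 - F = 169 + 16 - 160 = 25
r = 5

Center (-13, 4), radius = 5


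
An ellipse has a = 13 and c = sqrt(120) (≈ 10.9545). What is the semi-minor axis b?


b^2 = 13^2 - (sqrt(120))^2 = 169 - 120 = 49
b = sqrt(49) = 7

b = 7


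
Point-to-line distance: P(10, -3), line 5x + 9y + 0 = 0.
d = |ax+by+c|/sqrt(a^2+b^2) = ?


|5*10 + 9*(-3) + 0| = |23| = 23
sqrt(25 + 81) = sqrt(106) = 10.2956
d = 23/sqrt(106) = 2.2340

2.2340


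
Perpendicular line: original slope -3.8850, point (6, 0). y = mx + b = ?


Perpendicular slope = -1/m1 = -1/(-3.8850) = 0.2574
b2 = y0 - m2*x0 = 0 + 6/(-3.8850) = 0 - 1.5444 = -1.5444

y = 0.2574x - 1.5444


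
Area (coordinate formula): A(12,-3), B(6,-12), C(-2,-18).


12*(-12+ 18) = 72
6*(-18+ 3) = -90
-2*(-3+ 12) = -18
sum = -36
Area = |-36|/2 = 18.0000

18.0000 sq units


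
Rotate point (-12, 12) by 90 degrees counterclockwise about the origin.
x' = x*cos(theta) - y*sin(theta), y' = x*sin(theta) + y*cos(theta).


cos(90) = 0, sin(90) = 1
x' = -12*0 - 12*1 = -12
y' = -12*1 + 12*0 = -12

(-12, -12)


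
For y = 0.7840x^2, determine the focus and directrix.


a = 0.7840
1/(4a) = 0.3189
Focus = (0, 0.3189)
Directrix: y = -0.3189

Focus = (0, 0.3189), Directrix: y = -0.3189


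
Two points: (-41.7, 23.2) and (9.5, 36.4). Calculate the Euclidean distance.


dx = 9.5 + 41.7 = 51.2
dy = 36.4 - 23.2 = 13.2
d = sqrt(2621.44 + 174.24) = sqrt(2795.68) = 52.8742

52.8742


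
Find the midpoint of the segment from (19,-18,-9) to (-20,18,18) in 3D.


Mx = (19- 20)/2 = -0.5000
My = (-18+18)/2 = 0
Mz = (-9+18)/2 = 4.5000

M = (-0.5000, 0, 4.5000)


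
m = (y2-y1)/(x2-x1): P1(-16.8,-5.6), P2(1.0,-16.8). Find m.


dy = -16.8 + 5.6 = -11.2
dx = 1.0 + 16.8 = 17.8
m = -11.2/17.8 = -0.6292

m = -0.6292


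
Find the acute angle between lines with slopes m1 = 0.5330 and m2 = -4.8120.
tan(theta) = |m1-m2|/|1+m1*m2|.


m1-m2 = 5.345
1+m1*m2 = -1.564796
tan(theta) = |5.345/(-1.564796)| = 3.415781
theta = arctan(|5.345/(-1.564796)|) = 73.6821 degrees (acute angle)

73.6821 degrees


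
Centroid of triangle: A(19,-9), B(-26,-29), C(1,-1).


Gx = (19- 26+1)/3 = -6/3 = -2.0000
Gy = (-9- 29- 1)/3 = -39/3 = -13.0000

G = (-2.0000, -13.0000)


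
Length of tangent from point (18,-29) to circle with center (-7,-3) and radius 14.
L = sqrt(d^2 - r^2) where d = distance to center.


d = sqrt((18+ 7)^2 + (-29+ 3)^2) = sqrt(625+676) = 36.0694
L = sqrt(1301.0000 - 196) = sqrt(1105.0000) = 33.2415

33.2415


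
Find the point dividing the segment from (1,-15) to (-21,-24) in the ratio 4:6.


Px = (4*(-21) + 6*1)/10 = -78/10 = -7.8000
Py = (4*(-24) + 6*(-15))/10 = -186/10 = -18.6000

P = (-7.8000, -18.6000)


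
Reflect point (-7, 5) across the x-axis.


Reflection rule for x-axis: (x, -y)
(-7, 5) -> (-7, -5)

(-7, -5)


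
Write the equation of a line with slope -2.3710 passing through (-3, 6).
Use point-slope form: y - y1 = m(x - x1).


y - 6 = -2.3710(x + 3)
y = -2.3710x + 6 + 2.3710*(-3)
y = -2.3710x - 1.1130

y = -2.3710x - 1.1130


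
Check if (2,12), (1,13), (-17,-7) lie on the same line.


2*(13+ 7) + 1*(-7-12) - 17*(12-13)
= 40 - 19 + 17 = 38

No, not collinear (determinant = 38)


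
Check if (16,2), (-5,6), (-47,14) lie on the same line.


16*(6-14) - 5*(14-2) - 47*(2-6)
= -128 - 60 + 188 = 0

Yes, collinear (determinant = 0)


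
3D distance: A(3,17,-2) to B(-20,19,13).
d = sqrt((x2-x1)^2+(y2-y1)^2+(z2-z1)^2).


dx=-23, dy=2, dz=15
d = sqrt(529+4+225) = sqrt(758) = 27.5318

27.5318


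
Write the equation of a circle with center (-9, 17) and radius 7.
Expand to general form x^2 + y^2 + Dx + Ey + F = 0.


(x+ 9)^2 + (y-17)^2 = 7^2
D = -2h = 18, E = -2k = -34
F = h^2+k^2-r^2 = 81+289-49 = 321

x^2 + y^2 + 18x - 34y + 321 = 0


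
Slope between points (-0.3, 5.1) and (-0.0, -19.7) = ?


dy = -19.7 - 5.1 = -24.8
dx = -0.0 + 0.3 = 0.3
m = -24.8/0.3 = -82.6667

m = -82.6667


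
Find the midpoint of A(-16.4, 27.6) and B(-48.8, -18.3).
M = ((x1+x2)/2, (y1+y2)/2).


Mx = (-16.4 - 48.8)/2 = -65.2/2 = -32.6000
My = (27.6 - 18.3)/2 = 9.3/2 = 4.6500

(-32.6000, 4.6500)


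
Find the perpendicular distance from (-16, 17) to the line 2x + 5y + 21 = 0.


|2*(-16) + 5*17 + 21| = |74| = 74
sqrt(4 + 25) = sqrt(29) = 5.3852
d = 74/sqrt(29) = 13.7415

13.7415


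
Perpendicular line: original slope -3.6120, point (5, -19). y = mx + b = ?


Perpendicular slope = -1/m1 = -1/(-3.6120) = 0.2769
b2 = y0 - m2*x0 = -19 + 5/(-3.6120) = -19 - 1.3843 = -20.3843

y = 0.2769x - 20.3843


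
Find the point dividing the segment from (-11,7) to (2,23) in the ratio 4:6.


Px = (4*2 + 6*(-11))/10 = -58/10 = -5.8000
Py = (4*23 + 6*7)/10 = 134/10 = 13.4000

P = (-5.8000, 13.4000)


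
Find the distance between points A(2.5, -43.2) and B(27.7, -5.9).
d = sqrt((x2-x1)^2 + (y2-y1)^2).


dx = 27.7 - 2.5 = 25.2
dy = -5.9 + 43.2 = 37.3
d = sqrt(635.04 + 1391.29) = sqrt(2026.33) = 45.0148

45.0148


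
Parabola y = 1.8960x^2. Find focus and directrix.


a = 1.8960
1/(4a) = 0.1319
Focus = (0, 0.1319)
Directrix: y = -0.1319

Focus = (0, 0.1319), Directrix: y = -0.1319


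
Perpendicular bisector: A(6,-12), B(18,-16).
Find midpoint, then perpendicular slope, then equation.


Midpoint = (12, -14)
Slope of AB = dy/dx = -4/12 = -0.3333
Perp slope = -dx/dy = 12/4 = 3.0000
b = My - (perp slope)*Mx = -14 + (12*12)/(-4) = -14 - 36.0000 = -50.0000

y = 3.0000x - 50.0000


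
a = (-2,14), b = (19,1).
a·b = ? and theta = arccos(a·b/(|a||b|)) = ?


a·b = -2*19 + 14*1 = -38 + 14 = -24
|a| = sqrt(4+196) = 14.1421
|b| = sqrt(361+1) = 19.0263
cos(theta) = -24/(sqrt(200)*sqrt(362)) = -24/sqrt(72400) = -0.089195
theta = arccos(-24/sqrt(72400)) = 95.1173 degrees

a·b = -24, theta = 95.1173 deg


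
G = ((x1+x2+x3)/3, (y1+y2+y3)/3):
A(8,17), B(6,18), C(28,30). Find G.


Gx = (8+6+28)/3 = 42/3 = 14.0000
Gy = (17+18+30)/3 = 65/3 = 21.6667

G = (14.0000, 21.6667)


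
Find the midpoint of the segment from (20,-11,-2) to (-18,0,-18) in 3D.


Mx = (20- 18)/2 = 1.0000
My = (-11+0)/2 = -5.5000
Mz = (-2- 18)/2 = -10.0000

M = (1.0000, -5.5000, -10.0000)


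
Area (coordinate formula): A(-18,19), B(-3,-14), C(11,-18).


-18*(-14+ 18) = -72
-3*(-18-19) = 111
11*(19+ 14) = 363
sum = 402
Area = |402|/2 = 201.0000

201.0000 sq units


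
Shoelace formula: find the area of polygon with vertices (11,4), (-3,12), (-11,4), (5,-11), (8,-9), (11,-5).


sum(xi*y_{i+1}) = 11*12 - 3*4 - 11*(-11) + 5*(-9) + 8*(-5) + 11*4 = 200
sum(yi*x_{i+1}) = 4*(-3) + 12*(-11) + 4*5 - 11*8 - 9*11 - 5*11 = -366
Area = |200 + 366|/2 = 566/2 = 283.0000

283.0000 sq units


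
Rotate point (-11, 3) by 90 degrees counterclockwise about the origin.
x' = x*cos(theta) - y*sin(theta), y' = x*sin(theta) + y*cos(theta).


cos(90) = 0, sin(90) = 1
x' = -11*0 - 3*1 = -3
y' = -11*1 + 3*0 = -11

(-3, -11)


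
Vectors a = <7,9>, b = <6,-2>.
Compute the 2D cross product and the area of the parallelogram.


cross = 7*(-2) - 9*6 = -14 - 54 = -68
Parallelogram area = |-68| = 68

cross = -68, parallelogram area = 68


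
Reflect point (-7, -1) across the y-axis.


Reflection rule for y-axis: (-x, y)
(-7, -1) -> (7, -1)

(7, -1)


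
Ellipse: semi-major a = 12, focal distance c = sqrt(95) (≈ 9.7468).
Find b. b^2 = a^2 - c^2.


b^2 = 12^2 - (sqrt(95))^2 = 144 - 95 = 49
b = sqrt(49) = 7

b = 7


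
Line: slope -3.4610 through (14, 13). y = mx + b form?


y - 13 = -3.4610(x - 14)
y = -3.4610x + 13 + 3.4610*14
y = -3.4610x + 61.4540

y = -3.4610x + 61.4540


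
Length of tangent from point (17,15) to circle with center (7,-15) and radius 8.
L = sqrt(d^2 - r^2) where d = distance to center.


d = sqrt((17-7)^2 + (15+ 15)^2) = sqrt(100+900) = 31.6228
L = sqrt(1000.0000 - 64) = sqrt(936.0000) = 30.5941

30.5941


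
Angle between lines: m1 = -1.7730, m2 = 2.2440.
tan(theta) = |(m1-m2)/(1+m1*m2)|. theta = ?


m1-m2 = -4.017
1+m1*m2 = -2.978612
tan(theta) = |-4.017/(-2.978612)| = 1.348615
theta = arctan(|-4.017/(-2.978612)|) = 53.4430 degrees (acute angle)

53.4430 degrees


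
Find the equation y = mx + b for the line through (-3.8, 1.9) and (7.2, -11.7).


m = (-13.6)/(11.0) = -1.2364
b = y1 - m*x1 = 1.9 - (-13.6*(-3.8))/(11.0) = 1.9 - 4.6982 = -2.7982

y = -1.2364x - 2.7982


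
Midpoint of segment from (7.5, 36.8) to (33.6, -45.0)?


Mx = (7.5 + 33.6)/2 = 41.1/2 = 20.5500
My = (36.8 - 45.0)/2 = -8.2/2 = -4.1000

(20.5500, -4.1000)


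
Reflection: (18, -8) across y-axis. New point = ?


Reflection rule for y-axis: (-x, y)
(18, -8) -> (-18, -8)

(-18, -8)


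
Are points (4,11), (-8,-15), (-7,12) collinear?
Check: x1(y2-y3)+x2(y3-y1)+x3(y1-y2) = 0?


4*(-15-12) - 8*(12-11) - 7*(11+ 15)
= -108 - 8 - 182 = -298

No, not collinear (determinant = -298)


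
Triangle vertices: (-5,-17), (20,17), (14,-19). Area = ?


-5*(17+ 19) = -180
20*(-19+ 17) = -40
14*(-17-17) = -476
sum = -696
Area = |-696|/2 = 348.0000

348.0000 sq units


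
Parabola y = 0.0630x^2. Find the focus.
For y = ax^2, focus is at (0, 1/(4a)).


a = 0.0630
4a = 0.2520
focus = (0, 1/0.2520) = (0, 3.9683)

Focus = (0, 3.9683)
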